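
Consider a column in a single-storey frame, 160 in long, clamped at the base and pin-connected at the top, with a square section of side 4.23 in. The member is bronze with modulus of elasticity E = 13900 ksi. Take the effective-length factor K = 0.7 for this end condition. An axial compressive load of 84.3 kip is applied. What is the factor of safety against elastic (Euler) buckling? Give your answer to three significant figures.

n ≈ 3.46

I = a⁴/12 = 4.23⁴/12 = 26.68 in⁴
Effective length L_e = K·L = 0.7 × 160 = 112.0 in
P_cr = π²EI / L_e² = π² × 13900×10³ × 26.68 / 112.0² = 2.918×10^5 lb
Factor of safety n = P_cr / P = 291.78 / 84.3 = 3.46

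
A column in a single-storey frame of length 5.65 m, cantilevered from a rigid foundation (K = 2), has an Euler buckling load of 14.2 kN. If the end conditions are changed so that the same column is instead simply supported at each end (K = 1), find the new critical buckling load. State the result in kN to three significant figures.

P_cr ≈ 56.8 kN

P_cr ∝ 1/K², so P_cr,new = P_cr,old × (K_old/K_new)² = 14.2 × (2/1)²
= 14.2 × 4.000 = 56.8 kN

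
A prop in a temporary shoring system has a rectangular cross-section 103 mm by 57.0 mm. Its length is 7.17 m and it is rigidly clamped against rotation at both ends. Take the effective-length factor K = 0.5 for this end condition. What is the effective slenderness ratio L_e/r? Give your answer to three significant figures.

For a rectangle r_min = b/√12 = 57.0/√12 = 16.45 mm
L_e = K·L = 0.5 × 7.17 m = 3.585 m = 3585.0 mm
λ = L_e / r_min = 3585.0 / 16.45 = 218

λ ≈ 218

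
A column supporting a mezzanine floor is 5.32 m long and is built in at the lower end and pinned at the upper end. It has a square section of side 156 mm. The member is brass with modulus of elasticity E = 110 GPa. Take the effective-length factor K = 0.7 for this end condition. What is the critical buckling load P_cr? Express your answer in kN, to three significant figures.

I = a⁴/12 = 156⁴/12 = 4.935×10^7 mm⁴
I = 4.935×10^7 mm⁴ = 4.935×10^-5 m⁴
Effective length L_e = K·L = 0.7 × 5.32 = 3.724 m
P_cr = π²EI / L_e² = π² × 110×10⁹ × 4.935×10^-5 / 3.724² = 3.864×10^6 N

P_cr ≈ 3860 kN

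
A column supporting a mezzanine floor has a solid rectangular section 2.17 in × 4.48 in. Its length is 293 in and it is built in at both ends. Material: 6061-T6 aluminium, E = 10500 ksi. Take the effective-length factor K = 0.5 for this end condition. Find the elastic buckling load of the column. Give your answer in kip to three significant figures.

Buckling occurs about the weak axis: I_min = h·b³/12 with b = 2.17 in (the shorter side).
I_min = 4.48×2.17³/12 = 3.815 in⁴
Effective length L_e = K·L = 0.5 × 293 = 146.5 in
P_cr = π²EI / L_e² = π² × 10500×10³ × 3.815 / 146.5² = 1.842×10^4 lb

P_cr ≈ 18.4 kip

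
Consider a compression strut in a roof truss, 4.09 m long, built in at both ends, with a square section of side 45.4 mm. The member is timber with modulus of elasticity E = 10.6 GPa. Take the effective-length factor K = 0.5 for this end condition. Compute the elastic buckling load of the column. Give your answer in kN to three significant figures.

P_cr ≈ 8.86 kN

I = a⁴/12 = 45.4⁴/12 = 3.540×10^5 mm⁴
I = 3.540×10^5 mm⁴ = 3.540×10^-7 m⁴
Effective length L_e = K·L = 0.5 × 4.09 = 2.045 m
P_cr = π²EI / L_e² = π² × 10.6×10⁹ × 3.540×10^-7 / 2.045² = 8.856×10^3 N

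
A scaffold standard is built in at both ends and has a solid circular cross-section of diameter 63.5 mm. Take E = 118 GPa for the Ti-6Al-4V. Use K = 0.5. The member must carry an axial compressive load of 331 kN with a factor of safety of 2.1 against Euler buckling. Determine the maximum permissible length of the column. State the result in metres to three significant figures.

L_max ≈ 2.31 m

I = πd⁴/64 = π×63.5⁴/64 = 7.981×10^5 mm⁴
I = 7.981×10^-7 m⁴
Required critical load P_cr = n·P = 2.1 × 331 = 695.1 kN = 6.951×10^5 N
From P_cr = π²EI/(K·L)²:  L = (1/K)·√(π²EI/P_cr) = (1/0.5)·√(π²×1.18×10^11×7.981×10^-7/6.951×10^5)
L = 2.31 m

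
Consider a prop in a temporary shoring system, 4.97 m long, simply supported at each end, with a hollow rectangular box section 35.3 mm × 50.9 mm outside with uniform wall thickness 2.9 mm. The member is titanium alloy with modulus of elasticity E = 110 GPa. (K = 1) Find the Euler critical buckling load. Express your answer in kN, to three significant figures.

P_cr ≈ 3.96 kN

Inner dimensions: h_i = 50.9 − 2×2.9 = 45.10 mm, b_i = 35.3 − 2×2.9 = 29.50 mm
Weak-axis I_min = (h_o·b_o³ − h_i·b_i³)/12 with b_o = 35.3, b_i = 29.50 mm (shorter outer/inner sides).
I_min = (50.9×35.3³ − 45.10×29.50³)/12 = 9.009×10^4 mm⁴
I = 9.009×10^4 mm⁴ = 9.009×10^-8 m⁴
Effective length L_e = K·L = 1 × 4.97 = 4.970 m
P_cr = π²EI / L_e² = π² × 110×10⁹ × 9.009×10^-8 / 4.970² = 3.960×10^3 N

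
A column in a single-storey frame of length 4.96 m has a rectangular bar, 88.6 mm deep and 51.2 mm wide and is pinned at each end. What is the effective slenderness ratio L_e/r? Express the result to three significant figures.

λ ≈ 336

For a rectangle r_min = b/√12 = 51.2/√12 = 14.78 mm
L_e = K·L = 1 × 4.96 m = 4.960 m = 4960.0 mm
λ = L_e / r_min = 4960.0 / 14.78 = 336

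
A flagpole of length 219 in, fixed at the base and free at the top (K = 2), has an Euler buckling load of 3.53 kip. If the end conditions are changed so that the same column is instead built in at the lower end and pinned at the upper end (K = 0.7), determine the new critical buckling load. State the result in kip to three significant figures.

P_cr ≈ 28.8 kip

P_cr ∝ 1/K², so P_cr,new = P_cr,old × (K_old/K_new)² = 3.53 × (2/0.7)²
= 3.53 × 8.163 = 28.8 kip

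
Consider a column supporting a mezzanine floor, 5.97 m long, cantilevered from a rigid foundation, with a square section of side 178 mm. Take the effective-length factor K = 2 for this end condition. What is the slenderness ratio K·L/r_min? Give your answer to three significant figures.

λ ≈ 232

For a square r = a/√12 = 178/√12 = 51.38 mm
L_e = K·L = 2 × 5.97 m = 11.94 m = 11940 mm
λ = L_e / r_min = 11940 / 51.38 = 232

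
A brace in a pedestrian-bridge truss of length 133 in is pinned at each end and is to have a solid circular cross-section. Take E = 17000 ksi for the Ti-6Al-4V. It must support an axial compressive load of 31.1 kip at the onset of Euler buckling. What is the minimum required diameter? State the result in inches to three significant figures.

d ≈ 2.86 in

L_e = K·L = 1 × 133 = 133.0 in
Required I = P_cr·L_e²/(π²E) = 3.110×10^4 × 133.0² / (π² × 1.70×10^7) = 3.279 in⁴
Solid circle: I = πd⁴/64  ⇒  d = (64I/π)^(1/4) = (64×3.279/π)^(1/4) = 2.86 in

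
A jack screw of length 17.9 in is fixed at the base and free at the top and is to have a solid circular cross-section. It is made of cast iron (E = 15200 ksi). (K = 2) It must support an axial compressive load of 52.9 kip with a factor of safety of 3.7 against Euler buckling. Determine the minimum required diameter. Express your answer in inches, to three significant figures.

Required P_cr = n·P = 3.7 × 52.9 = 195.7 kip
L_e = K·L = 2 × 17.9 = 35.80 in
Required I = P_cr·L_e²/(π²E) = 1.957×10^5 × 35.80² / (π² × 1.52×10^7) = 1.672 in⁴
Solid circle: I = πd⁴/64  ⇒  d = (64I/π)^(1/4) = (64×1.672/π)^(1/4) = 2.42 in

d ≈ 2.42 in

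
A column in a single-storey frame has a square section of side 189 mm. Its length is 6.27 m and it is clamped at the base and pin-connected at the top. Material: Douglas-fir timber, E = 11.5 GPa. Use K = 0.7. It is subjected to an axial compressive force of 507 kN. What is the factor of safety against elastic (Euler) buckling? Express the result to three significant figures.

I = a⁴/12 = 189⁴/12 = 1.063×10^8 mm⁴
I = 1.063×10^8 mm⁴ = 1.063×10^-4 m⁴
Effective length L_e = K·L = 0.7 × 6.27 = 4.389 m
P_cr = π²EI / L_e² = π² × 11.5×10⁹ × 1.063×10^-4 / 4.389² = 6.265×10^5 N
Factor of safety n = P_cr / P = 626.52 / 507 = 1.24

n ≈ 1.24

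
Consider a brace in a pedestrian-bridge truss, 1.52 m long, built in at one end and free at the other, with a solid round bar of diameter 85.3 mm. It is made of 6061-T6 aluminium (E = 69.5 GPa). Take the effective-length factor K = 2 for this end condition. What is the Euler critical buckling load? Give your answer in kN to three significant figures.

P_cr ≈ 193 kN

I = πd⁴/64 = π×85.3⁴/64 = 2.599×10^6 mm⁴
I = 2.599×10^6 mm⁴ = 2.599×10^-6 m⁴
Effective length L_e = K·L = 2 × 1.52 = 3.040 m
P_cr = π²EI / L_e² = π² × 69.5×10⁹ × 2.599×10^-6 / 3.040² = 1.929×10^5 N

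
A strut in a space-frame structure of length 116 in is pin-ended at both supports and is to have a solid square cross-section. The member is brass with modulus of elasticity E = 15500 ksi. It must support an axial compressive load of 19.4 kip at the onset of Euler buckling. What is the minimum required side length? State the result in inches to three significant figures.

L_e = K·L = 1 × 116 = 116.0 in
Required I = P_cr·L_e²/(π²E) = 1.940×10^4 × 116.0² / (π² × 1.55×10^7) = 1.706 in⁴
Solid square: I = a⁴/12  ⇒  a = (12I)^(1/4) = (12×1.706)^(1/4) = 2.13 in

a ≈ 2.13 in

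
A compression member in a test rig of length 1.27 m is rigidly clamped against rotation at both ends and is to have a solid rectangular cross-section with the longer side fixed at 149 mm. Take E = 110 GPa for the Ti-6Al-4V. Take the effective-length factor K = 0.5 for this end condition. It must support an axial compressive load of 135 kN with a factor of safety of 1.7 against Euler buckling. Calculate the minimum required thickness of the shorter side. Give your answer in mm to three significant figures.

Required P_cr = n·P = 1.7 × 135 = 229.5 kN
L_e = K·L = 0.5 × 1.27 = 0.6350 m
Required I = P_cr·L_e²/(π²E) = 2.295×10^5 × 0.6350² / (π² × 1.10×10^11) = 8.524×10^-8 m⁴
I_req = 8.524×10^4 mm⁴
Rectangle, weak axis: I_min = h·b³/12 with h = 149 mm fixed  ⇒  b = (12I/h)^(1/3) = 19.0 mm

b ≈ 19.0 mm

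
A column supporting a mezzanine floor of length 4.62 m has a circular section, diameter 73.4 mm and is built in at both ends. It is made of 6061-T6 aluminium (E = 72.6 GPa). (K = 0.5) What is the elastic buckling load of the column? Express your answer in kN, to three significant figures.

I = πd⁴/64 = π×73.4⁴/64 = 1.425×10^6 mm⁴
I = 1.425×10^6 mm⁴ = 1.425×10^-6 m⁴
Effective length L_e = K·L = 0.5 × 4.62 = 2.310 m
P_cr = π²EI / L_e² = π² × 72.6×10⁹ × 1.425×10^-6 / 2.310² = 1.913×10^5 N

P_cr ≈ 191 kN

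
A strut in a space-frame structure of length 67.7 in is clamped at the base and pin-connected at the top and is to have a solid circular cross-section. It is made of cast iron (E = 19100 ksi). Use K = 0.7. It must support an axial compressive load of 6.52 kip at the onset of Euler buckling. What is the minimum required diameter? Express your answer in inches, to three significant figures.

L_e = K·L = 0.7 × 67.7 = 47.39 in
Required I = P_cr·L_e²/(π²E) = 6.520×10^3 × 47.39² / (π² × 1.91×10^7) = 7.768×10^-2 in⁴
Solid circle: I = πd⁴/64  ⇒  d = (64I/π)^(1/4) = (64×7.768×10^-2/π)^(1/4) = 1.12 in

d ≈ 1.12 in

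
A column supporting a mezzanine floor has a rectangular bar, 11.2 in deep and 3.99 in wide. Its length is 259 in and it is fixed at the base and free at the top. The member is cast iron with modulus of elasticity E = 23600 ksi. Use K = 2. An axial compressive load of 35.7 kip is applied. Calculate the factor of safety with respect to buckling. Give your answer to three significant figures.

Buckling occurs about the weak axis: I_min = h·b³/12 with b = 3.99 in (the shorter side).
I_min = 11.2×3.99³/12 = 59.29 in⁴
Effective length L_e = K·L = 2 × 259 = 518.0 in
P_cr = π²EI / L_e² = π² × 23600×10³ × 59.29 / 518.0² = 5.146×10^4 lb
Factor of safety n = P_cr / P = 51.464 / 35.7 = 1.44

n ≈ 1.44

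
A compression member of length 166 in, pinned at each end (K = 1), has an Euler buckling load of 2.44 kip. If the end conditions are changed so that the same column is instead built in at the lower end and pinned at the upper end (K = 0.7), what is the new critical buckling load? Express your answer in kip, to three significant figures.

P_cr ≈ 4.98 kip

P_cr ∝ 1/K², so P_cr,new = P_cr,old × (K_old/K_new)² = 2.44 × (1/0.7)²
= 2.44 × 2.041 = 4.98 kip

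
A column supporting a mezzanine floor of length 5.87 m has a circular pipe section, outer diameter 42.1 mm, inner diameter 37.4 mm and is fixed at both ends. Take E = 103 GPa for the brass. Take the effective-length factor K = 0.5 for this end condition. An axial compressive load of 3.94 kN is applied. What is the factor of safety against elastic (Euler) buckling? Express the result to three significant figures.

d_o = 42.1 mm, d_i = 37.4 mm
I = π(d_o⁴ − d_i⁴)/64 = π(42.1⁴ − 37.40⁴)/64 = 5.816×10^4 mm⁴
I = 5.816×10^4 mm⁴ = 5.816×10^-8 m⁴
Effective length L_e = K·L = 0.5 × 5.87 = 2.935 m
P_cr = π²EI / L_e² = π² × 103×10⁹ × 5.816×10^-8 / 2.935² = 6.864×10^3 N
Factor of safety n = P_cr / P = 6.8640 / 3.94 = 1.74

n ≈ 1.74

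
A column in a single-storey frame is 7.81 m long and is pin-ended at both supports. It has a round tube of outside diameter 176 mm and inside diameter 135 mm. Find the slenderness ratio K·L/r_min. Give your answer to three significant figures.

d_o = 176 mm, d_i = 135 mm
I = π(d_o⁴ − d_i⁴)/64 = π(176⁴ − 135.0⁴)/64 = 3.080×10^7 mm⁴
A = 1.001×10^4 mm²;  r_min = √(I/A) = √(3.080×10^7/1.001×10^4) = 55.45 mm
L_e = K·L = 1 × 7.81 m = 7.810 m = 7810.0 mm
λ = L_e / r_min = 7810.0 / 55.45 = 141

λ ≈ 141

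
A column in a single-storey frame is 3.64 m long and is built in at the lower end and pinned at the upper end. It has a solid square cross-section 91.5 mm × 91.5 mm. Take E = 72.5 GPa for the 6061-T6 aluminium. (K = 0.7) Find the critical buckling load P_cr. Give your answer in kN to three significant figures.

I = a⁴/12 = 91.5⁴/12 = 5.841×10^6 mm⁴
I = 5.841×10^6 mm⁴ = 5.841×10^-6 m⁴
Effective length L_e = K·L = 0.7 × 3.64 = 2.548 m
P_cr = π²EI / L_e² = π² × 72.5×10⁹ × 5.841×10^-6 / 2.548² = 6.438×10^5 N

P_cr ≈ 644 kN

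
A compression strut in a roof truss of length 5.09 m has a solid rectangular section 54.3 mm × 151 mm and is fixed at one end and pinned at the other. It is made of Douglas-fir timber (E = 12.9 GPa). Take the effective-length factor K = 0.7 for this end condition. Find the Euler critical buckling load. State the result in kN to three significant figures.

P_cr ≈ 20.2 kN

Buckling occurs about the weak axis: I_min = h·b³/12 with b = 54.3 mm (the shorter side).
I_min = 151×54.3³/12 = 2.015×10^6 mm⁴
I = 2.015×10^6 mm⁴ = 2.015×10^-6 m⁴
Effective length L_e = K·L = 0.7 × 5.09 = 3.563 m
P_cr = π²EI / L_e² = π² × 12.9×10⁹ × 2.015×10^-6 / 3.563² = 2.020×10^4 N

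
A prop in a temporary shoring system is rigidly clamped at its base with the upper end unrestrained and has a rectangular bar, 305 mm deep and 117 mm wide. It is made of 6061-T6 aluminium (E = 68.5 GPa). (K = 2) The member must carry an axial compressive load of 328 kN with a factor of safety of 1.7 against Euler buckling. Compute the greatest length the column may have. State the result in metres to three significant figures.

Buckling occurs about the weak axis: I_min = h·b³/12 with b = 117 mm (the shorter side).
I_min = 305×117³/12 = 4.071×10^7 mm⁴
I = 4.071×10^-5 m⁴
Required critical load P_cr = n·P = 1.7 × 328 = 557.6 kN = 5.576×10^5 N
From P_cr = π²EI/(K·L)²:  L = (1/K)·√(π²EI/P_cr) = (1/2)·√(π²×6.85×10^10×4.071×10^-5/5.576×10^5)
L = 3.51 m

L_max ≈ 3.51 m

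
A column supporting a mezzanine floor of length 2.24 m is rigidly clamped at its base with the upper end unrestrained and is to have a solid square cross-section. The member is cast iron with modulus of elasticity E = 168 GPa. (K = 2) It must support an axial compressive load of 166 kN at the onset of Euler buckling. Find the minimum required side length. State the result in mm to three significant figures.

a ≈ 70.1 mm

L_e = K·L = 2 × 2.24 = 4.480 m
Required I = P_cr·L_e²/(π²E) = 1.660×10^5 × 4.480² / (π² × 1.68×10^11) = 2.009×10^-6 m⁴
I_req = 2.009×10^6 mm⁴
Solid square: I = a⁴/12  ⇒  a = (12I)^(1/4) = (12×2.009×10^6)^(1/4) = 70.1 mm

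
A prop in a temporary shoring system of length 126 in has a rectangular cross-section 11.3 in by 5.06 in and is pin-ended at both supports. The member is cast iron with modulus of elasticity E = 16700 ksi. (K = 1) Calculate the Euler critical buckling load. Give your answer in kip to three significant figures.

P_cr ≈ 1270 kip

Buckling occurs about the weak axis: I_min = h·b³/12 with b = 5.06 in (the shorter side).
I_min = 11.3×5.06³/12 = 122.0 in⁴
Effective length L_e = K·L = 1 × 126 = 126.0 in
P_cr = π²EI / L_e² = π² × 16700×10³ × 122.0 / 126.0² = 1.267×10^6 lb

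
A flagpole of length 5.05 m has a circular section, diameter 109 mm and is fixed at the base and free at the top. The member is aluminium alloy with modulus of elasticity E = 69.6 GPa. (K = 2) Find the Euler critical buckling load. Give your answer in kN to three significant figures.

P_cr ≈ 46.7 kN

I = πd⁴/64 = π×109⁴/64 = 6.929×10^6 mm⁴
I = 6.929×10^6 mm⁴ = 6.929×10^-6 m⁴
Effective length L_e = K·L = 2 × 5.05 = 10.10 m
P_cr = π²EI / L_e² = π² × 69.6×10⁹ × 6.929×10^-6 / 10.10² = 4.666×10^4 N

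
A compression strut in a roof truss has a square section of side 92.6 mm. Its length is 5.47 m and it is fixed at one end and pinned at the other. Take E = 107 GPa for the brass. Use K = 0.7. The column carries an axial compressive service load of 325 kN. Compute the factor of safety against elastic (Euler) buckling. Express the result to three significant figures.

I = a⁴/12 = 92.6⁴/12 = 6.127×10^6 mm⁴
I = 6.127×10^6 mm⁴ = 6.127×10^-6 m⁴
Effective length L_e = K·L = 0.7 × 5.47 = 3.829 m
P_cr = π²EI / L_e² = π² × 107×10⁹ × 6.127×10^-6 / 3.829² = 4.413×10^5 N
Factor of safety n = P_cr / P = 441.34 / 325 = 1.36

n ≈ 1.36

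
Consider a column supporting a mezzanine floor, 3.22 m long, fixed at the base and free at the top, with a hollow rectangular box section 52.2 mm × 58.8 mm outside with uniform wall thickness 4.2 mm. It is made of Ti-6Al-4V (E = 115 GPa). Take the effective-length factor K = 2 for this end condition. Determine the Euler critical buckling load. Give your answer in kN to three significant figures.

P_cr ≈ 9.42 kN

Inner dimensions: h_i = 58.8 − 2×4.2 = 50.40 mm, b_i = 52.2 − 2×4.2 = 43.80 mm
Weak-axis I_min = (h_o·b_o³ − h_i·b_i³)/12 with b_o = 52.2, b_i = 43.80 mm (shorter outer/inner sides).
I_min = (58.8×52.2³ − 50.40×43.80³)/12 = 3.440×10^5 mm⁴
I = 3.440×10^5 mm⁴ = 3.440×10^-7 m⁴
Effective length L_e = K·L = 2 × 3.22 = 6.440 m
P_cr = π²EI / L_e² = π² × 115×10⁹ × 3.440×10^-7 / 6.440² = 9.415×10^3 N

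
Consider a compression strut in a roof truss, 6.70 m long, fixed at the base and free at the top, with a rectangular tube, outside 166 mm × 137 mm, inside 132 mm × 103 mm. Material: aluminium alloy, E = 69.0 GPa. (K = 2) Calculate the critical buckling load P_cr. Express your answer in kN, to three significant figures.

P_cr ≈ 89.3 kN

Weak-axis I_min = (h_o·b_o³ − h_i·b_i³)/12 with b_o = 137, b_i = 103.0 mm (shorter outer/inner sides).
I_min = (166×137³ − 132.0×103.0³)/12 = 2.355×10^7 mm⁴
I = 2.355×10^7 mm⁴ = 2.355×10^-5 m⁴
Effective length L_e = K·L = 2 × 6.70 = 13.40 m
P_cr = π²EI / L_e² = π² × 69.0×10⁹ × 2.355×10^-5 / 13.40² = 8.932×10^4 N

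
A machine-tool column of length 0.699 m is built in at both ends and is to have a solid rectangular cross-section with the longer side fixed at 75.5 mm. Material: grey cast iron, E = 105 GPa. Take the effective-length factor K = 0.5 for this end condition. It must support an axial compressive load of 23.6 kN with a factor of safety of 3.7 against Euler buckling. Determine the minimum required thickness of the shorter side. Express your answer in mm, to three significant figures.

b ≈ 11.8 mm

Required P_cr = n·P = 3.7 × 23.6 = 87.32 kN
L_e = K·L = 0.5 × 0.699 = 0.3495 m
Required I = P_cr·L_e²/(π²E) = 8.732×10^4 × 0.3495² / (π² × 1.05×10^11) = 1.029×10^-8 m⁴
I_req = 1.029×10^4 mm⁴
Rectangle, weak axis: I_min = h·b³/12 with h = 75.5 mm fixed  ⇒  b = (12I/h)^(1/3) = 11.8 mm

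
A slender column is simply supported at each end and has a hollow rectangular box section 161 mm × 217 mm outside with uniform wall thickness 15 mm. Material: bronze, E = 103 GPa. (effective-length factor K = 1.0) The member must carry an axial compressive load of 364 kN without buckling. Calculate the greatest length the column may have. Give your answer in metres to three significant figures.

L_max ≈ 10.6 m

Inner dimensions: h_i = 217 − 2×15 = 187.0 mm, b_i = 161 − 2×15 = 131.0 mm
Weak-axis I_min = (h_o·b_o³ − h_i·b_i³)/12 with b_o = 161, b_i = 131.0 mm (shorter outer/inner sides).
I_min = (217×161³ − 187.0×131.0³)/12 = 4.043×10^7 mm⁴
I = 4.043×10^-5 m⁴
At the buckling limit P_cr = P = 3.640×10^5 N
From P_cr = π²EI/(K·L)²:  L = (1/K)·√(π²EI/P_cr) = (1/1)·√(π²×1.03×10^11×4.043×10^-5/3.640×10^5)
L = 10.6 m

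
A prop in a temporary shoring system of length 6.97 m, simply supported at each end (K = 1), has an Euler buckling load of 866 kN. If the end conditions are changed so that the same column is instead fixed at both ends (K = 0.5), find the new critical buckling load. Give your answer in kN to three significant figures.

P_cr ∝ 1/K², so P_cr,new = P_cr,old × (K_old/K_new)² = 866 × (1/0.5)²
= 866 × 4.000 = 3460 kN

P_cr ≈ 3460 kN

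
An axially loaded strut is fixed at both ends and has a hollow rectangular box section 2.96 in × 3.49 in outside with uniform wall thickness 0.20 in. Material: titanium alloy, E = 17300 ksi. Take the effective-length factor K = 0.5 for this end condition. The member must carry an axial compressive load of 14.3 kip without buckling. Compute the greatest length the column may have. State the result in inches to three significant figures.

Inner dimensions: h_i = 3.49 − 2×0.20 = 3.090 in, b_i = 2.96 − 2×0.20 = 2.560 in
Weak-axis I_min = (h_o·b_o³ − h_i·b_i³)/12 with b_o = 2.96, b_i = 2.560 in (shorter outer/inner sides).
I_min = (3.49×2.96³ − 3.090×2.560³)/12 = 3.222 in⁴
At the buckling limit P_cr = P = 1.430×10^4 lb
From P_cr = π²EI/(K·L)²:  L = (1/K)·√(π²EI/P_cr) = (1/0.5)·√(π²×1.73×10^7×3.222/1.430×10^4)
L = 392 in

L_max ≈ 392 in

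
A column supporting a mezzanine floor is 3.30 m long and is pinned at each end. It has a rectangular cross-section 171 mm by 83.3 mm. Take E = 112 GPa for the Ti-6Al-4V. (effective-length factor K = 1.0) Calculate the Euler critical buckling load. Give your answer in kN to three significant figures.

P_cr ≈ 836 kN

Buckling occurs about the weak axis: I_min = h·b³/12 with b = 83.3 mm (the shorter side).
I_min = 171×83.3³/12 = 8.237×10^6 mm⁴
I = 8.237×10^6 mm⁴ = 8.237×10^-6 m⁴
Effective length L_e = K·L = 1 × 3.30 = 3.300 m
P_cr = π²EI / L_e² = π² × 112×10⁹ × 8.237×10^-6 / 3.300² = 8.361×10^5 N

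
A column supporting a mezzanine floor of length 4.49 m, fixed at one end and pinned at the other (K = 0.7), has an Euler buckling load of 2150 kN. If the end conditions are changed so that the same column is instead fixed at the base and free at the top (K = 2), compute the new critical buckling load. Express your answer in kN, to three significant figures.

P_cr ∝ 1/K², so P_cr,new = P_cr,old × (K_old/K_new)² = 2150 × (0.7/2)²
= 2150 × 0.1225 = 263 kN

P_cr ≈ 263 kN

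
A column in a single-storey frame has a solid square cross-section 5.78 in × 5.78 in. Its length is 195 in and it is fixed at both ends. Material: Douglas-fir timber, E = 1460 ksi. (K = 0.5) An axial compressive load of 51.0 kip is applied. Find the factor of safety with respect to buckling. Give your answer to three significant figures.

I = a⁴/12 = 5.78⁴/12 = 93.01 in⁴
Effective length L_e = K·L = 0.5 × 195 = 97.50 in
P_cr = π²EI / L_e² = π² × 1460×10³ × 93.01 / 97.50² = 1.410×10^5 lb
Factor of safety n = P_cr / P = 140.99 / 51.0 = 2.76

n ≈ 2.76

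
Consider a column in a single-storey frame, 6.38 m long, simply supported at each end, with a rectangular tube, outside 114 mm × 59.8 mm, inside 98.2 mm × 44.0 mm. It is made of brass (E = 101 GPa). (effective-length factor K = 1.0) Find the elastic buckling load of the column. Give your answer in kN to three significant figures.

Weak-axis I_min = (h_o·b_o³ − h_i·b_i³)/12 with b_o = 59.8, b_i = 44.00 mm (shorter outer/inner sides).
I_min = (114×59.8³ − 98.20×44.00³)/12 = 1.334×10^6 mm⁴
I = 1.334×10^6 mm⁴ = 1.334×10^-6 m⁴
Effective length L_e = K·L = 1 × 6.38 = 6.380 m
P_cr = π²EI / L_e² = π² × 101×10⁹ × 1.334×10^-6 / 6.380² = 3.268×10^4 N

P_cr ≈ 32.7 kN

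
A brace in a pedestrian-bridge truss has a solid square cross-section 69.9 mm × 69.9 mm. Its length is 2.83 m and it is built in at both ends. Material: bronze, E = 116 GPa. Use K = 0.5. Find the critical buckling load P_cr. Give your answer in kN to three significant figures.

I = a⁴/12 = 69.9⁴/12 = 1.989×10^6 mm⁴
I = 1.989×10^6 mm⁴ = 1.989×10^-6 m⁴
Effective length L_e = K·L = 0.5 × 2.83 = 1.415 m
P_cr = π²EI / L_e² = π² × 116×10⁹ × 1.989×10^-6 / 1.415² = 1.138×10^6 N

P_cr ≈ 1140 kN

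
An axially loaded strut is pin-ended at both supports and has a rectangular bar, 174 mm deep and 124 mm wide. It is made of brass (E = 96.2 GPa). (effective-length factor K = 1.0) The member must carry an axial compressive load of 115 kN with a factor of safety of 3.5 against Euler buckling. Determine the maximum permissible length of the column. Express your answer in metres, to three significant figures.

Buckling occurs about the weak axis: I_min = h·b³/12 with b = 124 mm (the shorter side).
I_min = 174×124³/12 = 2.765×10^7 mm⁴
I = 2.765×10^-5 m⁴
Required critical load P_cr = n·P = 3.5 × 115 = 402.5 kN = 4.025×10^5 N
From P_cr = π²EI/(K·L)²:  L = (1/K)·√(π²EI/P_cr) = (1/1)·√(π²×9.62×10^10×2.765×10^-5/4.025×10^5)
L = 8.08 m

L_max ≈ 8.08 m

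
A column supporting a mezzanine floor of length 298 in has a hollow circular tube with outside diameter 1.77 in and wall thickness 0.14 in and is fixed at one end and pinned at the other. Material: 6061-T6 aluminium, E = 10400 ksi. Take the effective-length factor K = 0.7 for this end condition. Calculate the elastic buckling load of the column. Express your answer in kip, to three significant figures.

P_cr ≈ 0.566 kip

Inner diameter d_i = 1.77 − 2×0.14 = 1.490 in
I = π(d_o⁴ − d_i⁴)/64 = π(1.77⁴ − 1.490⁴)/64 = 0.2399 in⁴
Effective length L_e = K·L = 0.7 × 298 = 208.6 in
P_cr = π²EI / L_e² = π² × 10400×10³ × 0.2399 / 208.6² = 565.8 lb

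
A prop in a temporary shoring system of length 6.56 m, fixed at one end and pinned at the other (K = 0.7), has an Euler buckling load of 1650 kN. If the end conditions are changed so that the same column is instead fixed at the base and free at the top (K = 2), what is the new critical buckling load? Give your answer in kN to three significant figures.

P_cr ∝ 1/K², so P_cr,new = P_cr,old × (K_old/K_new)² = 1650 × (0.7/2)²
= 1650 × 0.1225 = 202 kN

P_cr ≈ 202 kN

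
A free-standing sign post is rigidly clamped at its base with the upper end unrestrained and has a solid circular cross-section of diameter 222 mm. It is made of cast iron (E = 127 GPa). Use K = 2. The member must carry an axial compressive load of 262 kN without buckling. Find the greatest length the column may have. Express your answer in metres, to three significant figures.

I = πd⁴/64 = π×222⁴/64 = 1.192×10^8 mm⁴
I = 1.192×10^-4 m⁴
At the buckling limit P_cr = P = 2.620×10^5 N
From P_cr = π²EI/(K·L)²:  L = (1/K)·√(π²EI/P_cr) = (1/2)·√(π²×1.27×10^11×1.192×10^-4/2.620×10^5)
L = 11.9 m

L_max ≈ 11.9 m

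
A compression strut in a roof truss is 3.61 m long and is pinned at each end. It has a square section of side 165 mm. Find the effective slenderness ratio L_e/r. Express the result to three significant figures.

For a square r = a/√12 = 165/√12 = 47.63 mm
L_e = K·L = 1 × 3.61 m = 3.610 m = 3610.0 mm
λ = L_e / r_min = 3610.0 / 47.63 = 75.8

λ ≈ 75.8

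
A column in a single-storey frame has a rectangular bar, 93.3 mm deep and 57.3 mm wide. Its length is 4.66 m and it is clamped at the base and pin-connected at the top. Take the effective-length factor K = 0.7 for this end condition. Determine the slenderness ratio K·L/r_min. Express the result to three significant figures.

λ ≈ 197

For a rectangle r_min = b/√12 = 57.3/√12 = 16.54 mm
L_e = K·L = 0.7 × 4.66 m = 3.262 m = 3262.0 mm
λ = L_e / r_min = 3262.0 / 16.54 = 197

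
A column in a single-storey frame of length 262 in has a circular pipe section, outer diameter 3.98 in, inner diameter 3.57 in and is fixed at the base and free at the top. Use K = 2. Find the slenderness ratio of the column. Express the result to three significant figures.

d_o = 3.98 in, d_i = 3.57 in
I = π(d_o⁴ − d_i⁴)/64 = π(3.98⁴ − 3.570⁴)/64 = 4.344 in⁴
A = 2.431 in²;  r_min = √(I/A) = √(4.344/2.431) = 1.337 in
L_e = K·L = 2 × 262 = 524.0 in
λ = L_e / r_min = 524.00 / 1.337 = 392

λ ≈ 392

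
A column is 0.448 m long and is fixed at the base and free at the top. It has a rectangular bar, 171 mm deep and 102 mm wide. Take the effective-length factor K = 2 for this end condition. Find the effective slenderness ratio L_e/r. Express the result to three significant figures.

For a rectangle r_min = b/√12 = 102/√12 = 29.44 mm
L_e = K·L = 2 × 0.448 m = 0.8960 m = 896.00 mm
λ = L_e / r_min = 896.00 / 29.44 = 30.4

λ ≈ 30.4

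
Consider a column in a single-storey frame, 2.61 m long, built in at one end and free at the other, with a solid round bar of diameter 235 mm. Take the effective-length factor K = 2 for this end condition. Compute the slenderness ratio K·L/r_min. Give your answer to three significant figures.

λ ≈ 88.9

I = πd⁴/64 = π×235⁴/64 = 1.497×10^8 mm⁴
A = 4.337×10^4 mm²;  r_min = √(I/A) = √(1.497×10^8/4.337×10^4) = 58.75 mm
L_e = K·L = 2 × 2.61 m = 5.220 m = 5220.0 mm
λ = L_e / r_min = 5220.0 / 58.75 = 88.9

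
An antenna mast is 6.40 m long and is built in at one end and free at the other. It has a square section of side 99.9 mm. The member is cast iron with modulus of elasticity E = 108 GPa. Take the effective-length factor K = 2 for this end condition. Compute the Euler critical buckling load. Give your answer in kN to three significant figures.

I = a⁴/12 = 99.9⁴/12 = 8.300×10^6 mm⁴
I = 8.300×10^6 mm⁴ = 8.300×10^-6 m⁴
Effective length L_e = K·L = 2 × 6.40 = 12.80 m
P_cr = π²EI / L_e² = π² × 108×10⁹ × 8.300×10^-6 / 12.80² = 5.400×10^4 N

P_cr ≈ 54.0 kN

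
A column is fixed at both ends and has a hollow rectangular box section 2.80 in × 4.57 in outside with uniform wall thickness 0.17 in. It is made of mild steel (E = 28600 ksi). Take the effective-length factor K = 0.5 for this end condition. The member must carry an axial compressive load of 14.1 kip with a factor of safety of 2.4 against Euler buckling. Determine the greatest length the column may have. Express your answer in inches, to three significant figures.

Inner dimensions: h_i = 4.57 − 2×0.17 = 4.230 in, b_i = 2.80 − 2×0.17 = 2.460 in
Weak-axis I_min = (h_o·b_o³ − h_i·b_i³)/12 with b_o = 2.80, b_i = 2.460 in (shorter outer/inner sides).
I_min = (4.57×2.80³ − 4.230×2.460³)/12 = 3.112 in⁴
Required critical load P_cr = n·P = 2.4 × 14.1 = 33.84 kip = 3.384×10^4 lb
From P_cr = π²EI/(K·L)²:  L = (1/K)·√(π²EI/P_cr) = (1/0.5)·√(π²×2.86×10^7×3.112/3.384×10^4)
L = 322 in

L_max ≈ 322 in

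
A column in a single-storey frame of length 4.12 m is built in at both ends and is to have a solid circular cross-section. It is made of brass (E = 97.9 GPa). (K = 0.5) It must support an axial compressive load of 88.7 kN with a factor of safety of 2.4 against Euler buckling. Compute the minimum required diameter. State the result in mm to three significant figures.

d ≈ 66.1 mm

Required P_cr = n·P = 2.4 × 88.7 = 212.9 kN
L_e = K·L = 0.5 × 4.12 = 2.060 m
Required I = P_cr·L_e²/(π²E) = 2.129×10^5 × 2.060² / (π² × 9.79×10^10) = 9.349×10^-7 m⁴
I_req = 9.349×10^5 mm⁴
Solid circle: I = πd⁴/64  ⇒  d = (64I/π)^(1/4) = (64×9.349×10^5/π)^(1/4) = 66.1 mm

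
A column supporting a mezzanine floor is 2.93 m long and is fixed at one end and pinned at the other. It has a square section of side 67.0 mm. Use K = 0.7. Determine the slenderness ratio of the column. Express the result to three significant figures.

λ ≈ 106

I = a⁴/12 = 67.0⁴/12 = 1.679×10^6 mm⁴
A = 4.489×10^3 mm²;  r_min = √(I/A) = √(1.679×10^6/4.489×10^3) = 19.34 mm
L_e = K·L = 0.7 × 2.93 m = 2.051 m = 2051.0 mm
λ = L_e / r_min = 2051.0 / 19.34 = 106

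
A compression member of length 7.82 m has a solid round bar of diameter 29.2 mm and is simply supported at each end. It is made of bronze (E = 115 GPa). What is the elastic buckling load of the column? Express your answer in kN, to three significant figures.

I = πd⁴/64 = π×29.2⁴/64 = 3.569×10^4 mm⁴
I = 3.569×10^4 mm⁴ = 3.569×10^-8 m⁴
Effective length L_e = K·L = 1 × 7.82 = 7.820 m
P_cr = π²EI / L_e² = π² × 115×10⁹ × 3.569×10^-8 / 7.820² = 662.3 N

P_cr ≈ 0.662 kN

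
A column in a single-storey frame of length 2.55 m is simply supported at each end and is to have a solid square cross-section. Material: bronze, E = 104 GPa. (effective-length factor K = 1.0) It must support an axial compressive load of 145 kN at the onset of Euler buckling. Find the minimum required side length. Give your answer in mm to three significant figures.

a ≈ 57.6 mm

L_e = K·L = 1 × 2.55 = 2.550 m
Required I = P_cr·L_e²/(π²E) = 1.450×10^5 × 2.550² / (π² × 1.04×10^11) = 9.186×10^-7 m⁴
I_req = 9.186×10^5 mm⁴
Solid square: I = a⁴/12  ⇒  a = (12I)^(1/4) = (12×9.186×10^5)^(1/4) = 57.6 mm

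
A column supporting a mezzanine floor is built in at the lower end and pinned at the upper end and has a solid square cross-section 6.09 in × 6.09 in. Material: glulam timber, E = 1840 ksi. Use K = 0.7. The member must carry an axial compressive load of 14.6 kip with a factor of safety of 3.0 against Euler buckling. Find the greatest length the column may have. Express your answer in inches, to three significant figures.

L_max ≈ 311 in

I = a⁴/12 = 6.09⁴/12 = 114.6 in⁴
Required critical load P_cr = n·P = 3.0 × 14.6 = 43.80 kip = 4.380×10^4 lb
From P_cr = π²EI/(K·L)²:  L = (1/K)·√(π²EI/P_cr) = (1/0.7)·√(π²×1.84×10^6×114.6/4.380×10^4)
L = 311 in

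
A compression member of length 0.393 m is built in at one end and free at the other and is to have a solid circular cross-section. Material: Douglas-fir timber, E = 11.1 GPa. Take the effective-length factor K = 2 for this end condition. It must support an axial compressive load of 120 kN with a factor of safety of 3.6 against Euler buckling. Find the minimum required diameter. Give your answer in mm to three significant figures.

d ≈ 83.9 mm

Required P_cr = n·P = 3.6 × 120 = 432.0 kN
L_e = K·L = 2 × 0.393 = 0.7860 m
Required I = P_cr·L_e²/(π²E) = 4.320×10^5 × 0.7860² / (π² × 1.11×10^10) = 2.436×10^-6 m⁴
I_req = 2.436×10^6 mm⁴
Solid circle: I = πd⁴/64  ⇒  d = (64I/π)^(1/4) = (64×2.436×10^6/π)^(1/4) = 83.9 mm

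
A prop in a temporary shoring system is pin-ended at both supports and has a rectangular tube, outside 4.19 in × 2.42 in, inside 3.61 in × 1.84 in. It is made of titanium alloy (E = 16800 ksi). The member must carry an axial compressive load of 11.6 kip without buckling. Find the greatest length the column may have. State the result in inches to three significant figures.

L_max ≈ 210 in

Weak-axis I_min = (h_o·b_o³ − h_i·b_i³)/12 with b_o = 2.42, b_i = 1.840 in (shorter outer/inner sides).
I_min = (4.19×2.42³ − 3.610×1.840³)/12 = 3.075 in⁴
At the buckling limit P_cr = P = 1.160×10^4 lb
From P_cr = π²EI/(K·L)²:  L = (1/K)·√(π²EI/P_cr) = (1/1)·√(π²×1.68×10^7×3.075/1.160×10^4)
L = 210 in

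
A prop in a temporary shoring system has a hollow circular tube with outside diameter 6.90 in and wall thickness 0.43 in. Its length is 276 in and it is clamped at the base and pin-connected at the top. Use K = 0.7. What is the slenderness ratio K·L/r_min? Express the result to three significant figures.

Inner diameter d_i = 6.90 − 2×0.43 = 6.040 in
I = π(d_o⁴ − d_i⁴)/64 = π(6.90⁴ − 6.040⁴)/64 = 45.94 in⁴
A = 8.740 in²;  r_min = √(I/A) = √(45.94/8.740) = 2.293 in
L_e = K·L = 0.7 × 276 = 193.2 in
λ = L_e / r_min = 193.20 / 2.293 = 84.3

λ ≈ 84.3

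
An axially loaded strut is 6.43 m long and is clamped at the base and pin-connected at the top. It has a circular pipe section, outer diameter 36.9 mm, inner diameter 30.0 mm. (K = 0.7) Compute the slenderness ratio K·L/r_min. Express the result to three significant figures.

d_o = 36.9 mm, d_i = 30.0 mm
I = π(d_o⁴ − d_i⁴)/64 = π(36.9⁴ − 30.00⁴)/64 = 5.125×10^4 mm⁴
A = 362.5 mm²;  r_min = √(I/A) = √(5.125×10^4/362.5) = 11.89 mm
L_e = K·L = 0.7 × 6.43 m = 4.501 m = 4501.0 mm
λ = L_e / r_min = 4501.0 / 11.89 = 379

λ ≈ 379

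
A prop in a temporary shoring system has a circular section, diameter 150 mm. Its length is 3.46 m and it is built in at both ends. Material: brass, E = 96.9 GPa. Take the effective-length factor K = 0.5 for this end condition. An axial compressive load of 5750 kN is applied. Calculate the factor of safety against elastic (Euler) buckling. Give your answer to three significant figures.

n ≈ 1.38

I = πd⁴/64 = π×150⁴/64 = 2.485×10^7 mm⁴
I = 2.485×10^7 mm⁴ = 2.485×10^-5 m⁴
Effective length L_e = K·L = 0.5 × 3.46 = 1.730 m
P_cr = π²EI / L_e² = π² × 96.9×10⁹ × 2.485×10^-5 / 1.730² = 7.941×10^6 N
Factor of safety n = P_cr / P = 7940.8 / 5750 = 1.38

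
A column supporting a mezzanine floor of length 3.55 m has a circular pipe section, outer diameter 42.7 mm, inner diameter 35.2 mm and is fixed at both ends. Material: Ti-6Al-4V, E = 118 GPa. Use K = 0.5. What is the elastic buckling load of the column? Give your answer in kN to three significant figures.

d_o = 42.7 mm, d_i = 35.2 mm
I = π(d_o⁴ − d_i⁴)/64 = π(42.7⁴ − 35.20⁴)/64 = 8.783×10^4 mm⁴
I = 8.783×10^4 mm⁴ = 8.783×10^-8 m⁴
Effective length L_e = K·L = 0.5 × 3.55 = 1.775 m
P_cr = π²EI / L_e² = π² × 118×10⁹ × 8.783×10^-8 / 1.775² = 3.246×10^4 N

P_cr ≈ 32.5 kN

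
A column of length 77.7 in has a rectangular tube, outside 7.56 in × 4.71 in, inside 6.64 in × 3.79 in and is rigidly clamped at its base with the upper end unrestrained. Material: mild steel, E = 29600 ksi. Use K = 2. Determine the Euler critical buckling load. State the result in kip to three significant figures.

P_cr ≈ 432 kip

Weak-axis I_min = (h_o·b_o³ − h_i·b_i³)/12 with b_o = 4.71, b_i = 3.790 in (shorter outer/inner sides).
I_min = (7.56×4.71³ − 6.640×3.790³)/12 = 35.70 in⁴
Effective length L_e = K·L = 2 × 77.7 = 155.4 in
P_cr = π²EI / L_e² = π² × 29600×10³ × 35.70 / 155.4² = 4.319×10^5 lb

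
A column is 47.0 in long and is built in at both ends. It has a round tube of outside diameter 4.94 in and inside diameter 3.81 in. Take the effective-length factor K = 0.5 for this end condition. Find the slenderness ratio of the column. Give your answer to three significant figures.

d_o = 4.94 in, d_i = 3.81 in
I = π(d_o⁴ − d_i⁴)/64 = π(4.94⁴ − 3.810⁴)/64 = 18.89 in⁴
A = 7.766 in²;  r_min = √(I/A) = √(18.89/7.766) = 1.560 in
L_e = K·L = 0.5 × 47.0 = 23.50 in
λ = L_e / r_min = 23.500 / 1.560 = 15.1

λ ≈ 15.1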